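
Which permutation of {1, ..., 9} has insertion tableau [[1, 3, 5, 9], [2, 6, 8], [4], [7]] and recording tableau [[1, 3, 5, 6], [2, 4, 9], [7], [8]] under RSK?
Reverse the RSK construction: for i from n down to 1, find the cell of Q containing i, remove the entry at that cell from P, and reverse-bump it up through P; the value ejected from row 1 is w(i).

Step i=9: Q has 9 at row 2, column 3; remove 8 from row 2 of P and reverse-bump: 8 enters row 1 and ejects 5. So w(9) = 5. P is now [[1, 3, 8, 9], [2, 6], [4], [7]].
Step i=8: Q has 8 at row 4, column 1; remove 7 from row 4 of P and reverse-bump: 7 enters row 3 and ejects 4; 4 enters row 2 and ejects 2; 2 enters row 1 and ejects 1. So w(8) = 1. P is now [[2, 3, 8, 9], [4, 6], [7]].
Step i=7: Q has 7 at row 3, column 1; remove 7 from row 3 of P and reverse-bump: 7 enters row 2 and ejects 6; 6 enters row 1 and ejects 3. So w(7) = 3. P is now [[2, 6, 8, 9], [4, 7]].
Step i=6: Q has 6 at row 1, column 4; remove that cell from P, ejecting 9. So w(6) = 9. P is now [[2, 6, 8], [4, 7]].
Step i=5: Q has 5 at row 1, column 3; remove that cell from P, ejecting 8. So w(5) = 8. P is now [[2, 6], [4, 7]].
Step i=4: Q has 4 at row 2, column 2; remove 7 from row 2 of P and reverse-bump: 7 enters row 1 and ejects 6. So w(4) = 6. P is now [[2, 7], [4]].
Step i=3: Q has 3 at row 1, column 2; remove that cell from P, ejecting 7. So w(3) = 7. P is now [[2], [4]].
Step i=2: Q has 2 at row 2, column 1; remove 4 from row 2 of P and reverse-bump: 4 enters row 1 and ejects 2. So w(2) = 2. P is now [[4]].
Step i=1: Q has 1 at row 1, column 1; remove that cell from P, ejecting 4. So w(1) = 4. P is now [].

So w = 4 2 7 6 8 9 3 1 5.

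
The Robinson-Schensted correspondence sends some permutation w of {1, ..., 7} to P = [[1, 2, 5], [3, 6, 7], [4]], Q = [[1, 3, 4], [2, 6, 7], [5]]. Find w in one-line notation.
Reverse the RSK construction: for i from n down to 1, find the cell of Q containing i, remove the entry at that cell from P, and reverse-bump it up through P; the value ejected from row 1 is w(i).

Step i=7: Q has 7 at row 2, column 3; remove 7 from row 2 of P and reverse-bump: 7 enters row 1 and ejects 5. So w(7) = 5. P is now [[1, 2, 7], [3, 6], [4]].
Step i=6: Q has 6 at row 2, column 2; remove 6 from row 2 of P and reverse-bump: 6 enters row 1 and ejects 2. So w(6) = 2. P is now [[1, 6, 7], [3], [4]].
Step i=5: Q has 5 at row 3, column 1; remove 4 from row 3 of P and reverse-bump: 4 enters row 2 and ejects 3; 3 enters row 1 and ejects 1. So w(5) = 1. P is now [[3, 6, 7], [4]].
Step i=4: Q has 4 at row 1, column 3; remove that cell from P, ejecting 7. So w(4) = 7. P is now [[3, 6], [4]].
Step i=3: Q has 3 at row 1, column 2; remove that cell from P, ejecting 6. So w(3) = 6. P is now [[3], [4]].
Step i=2: Q has 2 at row 2, column 1; remove 4 from row 2 of P and reverse-bump: 4 enters row 1 and ejects 3. So w(2) = 3. P is now [[4]].
Step i=1: Q has 1 at row 1, column 1; remove that cell from P, ejecting 4. So w(1) = 4. P is now [].

So w = 4 3 6 7 1 2 5.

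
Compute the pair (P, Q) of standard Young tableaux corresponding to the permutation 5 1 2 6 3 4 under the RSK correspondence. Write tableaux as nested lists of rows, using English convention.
P = [[1, 2, 3, 4], [5, 6]], Q = [[1, 3, 4, 6], [2, 5]]

Insert each entry of the permutation into P by Schensted row insertion, recording in Q the position of each new cell.

Insert 5: appended to row 1. P = [[5]].
Insert 1: 1 bumps 5 from row 1; 5 starts row 2. P = [[1], [5]].
Insert 2: appended to row 1. P = [[1, 2], [5]].
Insert 6: appended to row 1. P = [[1, 2, 6], [5]].
Insert 3: 3 bumps 6 from row 1; 6 appends to row 2. P = [[1, 2, 3], [5, 6]].
Insert 4: appended to row 1. P = [[1, 2, 3, 4], [5, 6]].

So P = [[1, 2, 3, 4], [5, 6]], Q = [[1, 3, 4, 6], [2, 5]].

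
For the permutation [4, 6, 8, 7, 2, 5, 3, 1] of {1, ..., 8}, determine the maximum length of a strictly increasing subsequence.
3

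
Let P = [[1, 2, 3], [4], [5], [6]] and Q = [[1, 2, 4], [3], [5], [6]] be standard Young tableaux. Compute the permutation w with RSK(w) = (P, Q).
1 6 2 5 4 3

Reverse RSK: for i = n, n-1, ..., 1, locate i in Q, remove the corresponding corner cell from P, and reverse-bump its entry up through P; the value ejected from row 1 is w(i).

So w = 1 6 2 5 4 3.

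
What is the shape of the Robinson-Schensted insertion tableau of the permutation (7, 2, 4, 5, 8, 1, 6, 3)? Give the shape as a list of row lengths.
[4, 2, 2]

Row-insert each entry into an empty tableau.

After inserting 7: P = [[7]].
After inserting 2: P = [[2], [7]].
After inserting 4: P = [[2, 4], [7]].
After inserting 5: P = [[2, 4, 5], [7]].
After inserting 8: P = [[2, 4, 5, 8], [7]].
After inserting 1: P = [[1, 4, 5, 8], [2], [7]].
After inserting 6: P = [[1, 4, 5, 6], [2, 8], [7]].
After inserting 3: P = [[1, 3, 5, 6], [2, 4], [7, 8]].

The final insertion tableau P = [[1, 3, 5, 6], [2, 4], [7, 8]] has shape [4, 2, 2].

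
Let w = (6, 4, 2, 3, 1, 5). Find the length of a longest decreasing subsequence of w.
4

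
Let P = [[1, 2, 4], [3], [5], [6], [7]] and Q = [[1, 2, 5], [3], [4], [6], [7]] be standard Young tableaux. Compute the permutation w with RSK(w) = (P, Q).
1 7 6 3 5 4 2

Reverse the RSK construction: for i from n down to 1, find the cell of Q containing i, remove the entry at that cell from P, and reverse-bump it up through P; the value ejected from row 1 is w(i).

Step i=7: Q has 7 at row 5, column 1; remove 7 from row 5 of P and reverse-bump: 7 enters row 4 and ejects 6; 6 enters row 3 and ejects 5; 5 enters row 2 and ejects 3; 3 enters row 1 and ejects 2. So w(7) = 2. P is now [[1, 3, 4], [5], [6], [7]].
Step i=6: Q has 6 at row 4, column 1; remove 7 from row 4 of P and reverse-bump: 7 enters row 3 and ejects 6; 6 enters row 2 and ejects 5; 5 enters row 1 and ejects 4. So w(6) = 4. P is now [[1, 3, 5], [6], [7]].
Step i=5: Q has 5 at row 1, column 3; remove that cell from P, ejecting 5. So w(5) = 5. P is now [[1, 3], [6], [7]].
Step i=4: Q has 4 at row 3, column 1; remove 7 from row 3 of P and reverse-bump: 7 enters row 2 and ejects 6; 6 enters row 1 and ejects 3. So w(4) = 3. P is now [[1, 6], [7]].
Step i=3: Q has 3 at row 2, column 1; remove 7 from row 2 of P and reverse-bump: 7 enters row 1 and ejects 6. So w(3) = 6. P is now [[1, 7]].
Step i=2: Q has 2 at row 1, column 2; remove that cell from P, ejecting 7. So w(2) = 7. P is now [[1]].
Step i=1: Q has 1 at row 1, column 1; remove that cell from P, ejecting 1. So w(1) = 1. P is now [].

So w = 1 7 6 3 5 4 2.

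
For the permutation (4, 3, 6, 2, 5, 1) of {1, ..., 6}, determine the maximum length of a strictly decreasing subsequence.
4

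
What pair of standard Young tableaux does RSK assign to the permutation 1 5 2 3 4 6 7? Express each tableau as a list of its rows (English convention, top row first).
P = [[1, 2, 3, 4, 6, 7], [5]], Q = [[1, 2, 4, 5, 6, 7], [3]]

Insert each entry of the permutation into P by Schensted row insertion, recording in Q the position of each new cell.

Insert 1: appended to row 1. P = [[1]], Q = [[1]].
Insert 5: appended to row 1. P = [[1, 5]], Q = [[1, 2]].
Insert 2: 2 bumps 5 from row 1; 5 starts row 2. P = [[1, 2], [5]], Q = [[1, 2], [3]].
Insert 3: appended to row 1. P = [[1, 2, 3], [5]], Q = [[1, 2, 4], [3]].
Insert 4: appended to row 1. P = [[1, 2, 3, 4], [5]], Q = [[1, 2, 4, 5], [3]].
Insert 6: appended to row 1. P = [[1, 2, 3, 4, 6], [5]], Q = [[1, 2, 4, 5, 6], [3]].
Insert 7: appended to row 1. P = [[1, 2, 3, 4, 6, 7], [5]], Q = [[1, 2, 4, 5, 6, 7], [3]].

So P = [[1, 2, 3, 4, 6, 7], [5]], Q = [[1, 2, 4, 5, 6, 7], [3]].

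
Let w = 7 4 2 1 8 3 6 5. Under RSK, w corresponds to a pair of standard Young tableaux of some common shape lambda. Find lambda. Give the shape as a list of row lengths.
Row-insert each entry into an empty tableau.

After inserting 7: P = [[7]].
After inserting 4: P = [[4], [7]].
After inserting 2: P = [[2], [4], [7]].
After inserting 1: P = [[1], [2], [4], [7]].
After inserting 8: P = [[1, 8], [2], [4], [7]].
After inserting 3: P = [[1, 3], [2, 8], [4], [7]].
After inserting 6: P = [[1, 3, 6], [2, 8], [4], [7]].
After inserting 5: P = [[1, 3, 5], [2, 6], [4, 8], [7]].

The final insertion tableau P = [[1, 3, 5], [2, 6], [4, 8], [7]] has shape [3, 2, 2, 1].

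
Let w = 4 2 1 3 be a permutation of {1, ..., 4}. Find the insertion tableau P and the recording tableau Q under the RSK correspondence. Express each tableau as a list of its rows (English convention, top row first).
P = [[1, 3], [2], [4]], Q = [[1, 4], [2], [3]]

Insert each entry of the permutation into P by Schensted row insertion, recording in Q the position of each new cell.

Insert 4: appended to row 1. P = [[4]].
Insert 2: 2 bumps 4 from row 1; 4 starts row 2. P = [[2], [4]].
Insert 1: 1 bumps 2 from row 1; 2 bumps 4 from row 2; 4 starts row 3. P = [[1], [2], [4]].
Insert 3: appended to row 1. P = [[1, 3], [2], [4]].

So P = [[1, 3], [2], [4]], Q = [[1, 4], [2], [3]].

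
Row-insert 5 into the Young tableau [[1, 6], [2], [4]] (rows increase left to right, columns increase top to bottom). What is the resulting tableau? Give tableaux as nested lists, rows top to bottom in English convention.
[[1, 5], [2, 6], [4]]

In row 1, 5 replaces 6 (the leftmost entry greater than 5); 6 is bumped to row 2. 6 is appended to row 2. The new tableau is [[1, 5], [2, 6], [4]].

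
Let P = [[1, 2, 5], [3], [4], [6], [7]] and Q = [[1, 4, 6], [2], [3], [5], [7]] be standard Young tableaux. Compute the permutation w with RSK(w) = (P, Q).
7 6 1 4 3 5 2

Reverse RSK: for i = n, n-1, ..., 1, locate i in Q, remove the corresponding corner cell from P, and reverse-bump its entry up through P; the value ejected from row 1 is w(i).

So w = 7 6 1 4 3 5 2.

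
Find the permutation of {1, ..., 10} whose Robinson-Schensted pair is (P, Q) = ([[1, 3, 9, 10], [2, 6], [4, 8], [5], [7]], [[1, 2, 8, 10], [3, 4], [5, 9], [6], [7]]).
Reverse the RSK construction: for i from n down to 1, find the cell of Q containing i, remove the entry at that cell from P, and reverse-bump it up through P; the value ejected from row 1 is w(i).

Step i=10: Q has 10 at row 1, column 4; remove that cell from P, ejecting 10. So w(10) = 10. P is now [[1, 3, 9], [2, 6], [4, 8], [5], [7]].
Step i=9: Q has 9 at row 3, column 2; remove 8 from row 3 of P and reverse-bump: 8 enters row 2 and ejects 6; 6 enters row 1 and ejects 3. So w(9) = 3. P is now [[1, 6, 9], [2, 8], [4], [5], [7]].
Step i=8: Q has 8 at row 1, column 3; remove that cell from P, ejecting 9. So w(8) = 9. P is now [[1, 6], [2, 8], [4], [5], [7]].
Step i=7: Q has 7 at row 5, column 1; remove 7 from row 5 of P and reverse-bump: 7 enters row 4 and ejects 5; 5 enters row 3 and ejects 4; 4 enters row 2 and ejects 2; 2 enters row 1 and ejects 1. So w(7) = 1. P is now [[2, 6], [4, 8], [5], [7]].
Step i=6: Q has 6 at row 4, column 1; remove 7 from row 4 of P and reverse-bump: 7 enters row 3 and ejects 5; 5 enters row 2 and ejects 4; 4 enters row 1 and ejects 2. So w(6) = 2. P is now [[4, 6], [5, 8], [7]].
Step i=5: Q has 5 at row 3, column 1; remove 7 from row 3 of P and reverse-bump: 7 enters row 2 and ejects 5; 5 enters row 1 and ejects 4. So w(5) = 4. P is now [[5, 6], [7, 8]].
Step i=4: Q has 4 at row 2, column 2; remove 8 from row 2 of P and reverse-bump: 8 enters row 1 and ejects 6. So w(4) = 6. P is now [[5, 8], [7]].
Step i=3: Q has 3 at row 2, column 1; remove 7 from row 2 of P and reverse-bump: 7 enters row 1 and ejects 5. So w(3) = 5. P is now [[7, 8]].
Step i=2: Q has 2 at row 1, column 2; remove that cell from P, ejecting 8. So w(2) = 8. P is now [[7]].
Step i=1: Q has 1 at row 1, column 1; remove that cell from P, ejecting 7. So w(1) = 7. P is now [].

So w = 7 8 5 6 4 2 1 9 3 10.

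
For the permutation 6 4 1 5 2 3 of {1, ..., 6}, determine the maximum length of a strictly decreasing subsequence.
3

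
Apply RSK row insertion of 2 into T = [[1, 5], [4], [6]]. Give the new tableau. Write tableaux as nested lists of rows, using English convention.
[[1, 2], [4, 5], [6]]

In row 1, 2 replaces 5 (the leftmost entry greater than 2); 5 is bumped to row 2. 5 is appended to row 2. The new tableau is [[1, 2], [4, 5], [6]].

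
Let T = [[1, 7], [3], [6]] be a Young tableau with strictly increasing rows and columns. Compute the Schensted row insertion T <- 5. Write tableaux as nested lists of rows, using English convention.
[[1, 5], [3, 7], [6]]

In row 1, 5 replaces 7 (the leftmost entry greater than 5); 7 is bumped to row 2. 7 is appended to row 2. The new tableau is [[1, 5], [3, 7], [6]].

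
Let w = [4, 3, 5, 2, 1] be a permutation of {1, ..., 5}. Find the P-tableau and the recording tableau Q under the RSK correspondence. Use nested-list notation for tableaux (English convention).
Insert each entry of the permutation into P by Schensted row insertion, recording in Q the position of each new cell.

Insert 4: appended to row 1. P = [[4]], Q = [[1]].
Insert 3: 3 bumps 4 from row 1; 4 starts row 2. P = [[3], [4]], Q = [[1], [2]].
Insert 5: appended to row 1. P = [[3, 5], [4]], Q = [[1, 3], [2]].
Insert 2: 2 bumps 3 from row 1; 3 bumps 4 from row 2; 4 starts row 3. P = [[2, 5], [3], [4]], Q = [[1, 3], [2], [4]].
Insert 1: 1 bumps 2 from row 1; 2 bumps 3 from row 2; 3 bumps 4 from row 3; 4 starts row 4. P = [[1, 5], [2], [3], [4]], Q = [[1, 3], [2], [4], [5]].

So P = [[1, 5], [2], [3], [4]], Q = [[1, 3], [2], [4], [5]].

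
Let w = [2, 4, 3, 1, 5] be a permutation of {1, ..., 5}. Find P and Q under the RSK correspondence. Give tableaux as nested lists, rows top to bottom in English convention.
P = [[1, 3, 5], [2], [4]], Q = [[1, 2, 5], [3], [4]]

Insert each entry of the permutation into P by Schensted row insertion, recording in Q the position of each new cell.

Insert 2: appended to row 1. P = [[2]].
Insert 4: appended to row 1. P = [[2, 4]].
Insert 3: 3 bumps 4 from row 1; 4 starts row 2. P = [[2, 3], [4]].
Insert 1: 1 bumps 2 from row 1; 2 bumps 4 from row 2; 4 starts row 3. P = [[1, 3], [2], [4]].
Insert 5: appended to row 1. P = [[1, 3, 5], [2], [4]].

So P = [[1, 3, 5], [2], [4]], Q = [[1, 2, 5], [3], [4]].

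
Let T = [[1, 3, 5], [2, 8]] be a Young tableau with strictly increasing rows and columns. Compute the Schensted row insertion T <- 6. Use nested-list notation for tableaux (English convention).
6 is larger than every entry of row 1, so it is appended to row 1. The new tableau is [[1, 3, 5, 6], [2, 8]].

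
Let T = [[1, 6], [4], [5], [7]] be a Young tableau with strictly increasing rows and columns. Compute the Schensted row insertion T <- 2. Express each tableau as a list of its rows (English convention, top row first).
In row 1, 2 replaces 6 (the leftmost entry greater than 2); 6 is bumped to row 2. 6 is appended to row 2. The new tableau is [[1, 2], [4, 6], [5], [7]].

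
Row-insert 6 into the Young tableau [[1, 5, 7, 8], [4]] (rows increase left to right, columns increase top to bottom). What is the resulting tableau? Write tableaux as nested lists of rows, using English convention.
[[1, 5, 6, 8], [4, 7]]

In row 1, 6 replaces 7 (the leftmost entry greater than 6); 7 is bumped to row 2. 7 is appended to row 2. The new tableau is [[1, 5, 6, 8], [4, 7]].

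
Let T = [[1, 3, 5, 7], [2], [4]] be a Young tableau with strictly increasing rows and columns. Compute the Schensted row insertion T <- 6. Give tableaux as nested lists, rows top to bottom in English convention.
In row 1, 6 replaces 7 (the leftmost entry greater than 6); 7 is bumped to row 2. 7 is appended to row 2. The new tableau is [[1, 3, 5, 6], [2, 7], [4]].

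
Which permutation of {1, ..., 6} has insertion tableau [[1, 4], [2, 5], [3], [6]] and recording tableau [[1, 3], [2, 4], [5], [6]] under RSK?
3 2 6 5 4 1

Reverse the RSK construction: for i from n down to 1, find the cell of Q containing i, remove the entry at that cell from P, and reverse-bump it up through P; the value ejected from row 1 is w(i).

Step i=6: Q has 6 at row 4, column 1; remove 6 from row 4 of P and reverse-bump: 6 enters row 3 and ejects 3; 3 enters row 2 and ejects 2; 2 enters row 1 and ejects 1. So w(6) = 1. P is now [[2, 4], [3, 5], [6]].
Step i=5: Q has 5 at row 3, column 1; remove 6 from row 3 of P and reverse-bump: 6 enters row 2 and ejects 5; 5 enters row 1 and ejects 4. So w(5) = 4. P is now [[2, 5], [3, 6]].
Step i=4: Q has 4 at row 2, column 2; remove 6 from row 2 of P and reverse-bump: 6 enters row 1 and ejects 5. So w(4) = 5. P is now [[2, 6], [3]].
Step i=3: Q has 3 at row 1, column 2; remove that cell from P, ejecting 6. So w(3) = 6. P is now [[2], [3]].
Step i=2: Q has 2 at row 2, column 1; remove 3 from row 2 of P and reverse-bump: 3 enters row 1 and ejects 2. So w(2) = 2. P is now [[3]].
Step i=1: Q has 1 at row 1, column 1; remove that cell from P, ejecting 3. So w(1) = 3. P is now [].

So w = 3 2 6 5 4 1.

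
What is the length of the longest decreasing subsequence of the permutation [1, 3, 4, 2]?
2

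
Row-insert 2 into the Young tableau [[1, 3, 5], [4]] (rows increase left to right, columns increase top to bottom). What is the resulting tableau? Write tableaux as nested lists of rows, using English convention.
In row 1, 2 replaces 3 (the leftmost entry greater than 2); 3 is bumped to row 2. In row 2, 3 replaces 4 (the leftmost entry greater than 3); 4 is bumped to row 3. 4 starts a new row 3. The new tableau is [[1, 2, 5], [3], [4]].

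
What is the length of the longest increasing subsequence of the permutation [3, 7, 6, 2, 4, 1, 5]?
3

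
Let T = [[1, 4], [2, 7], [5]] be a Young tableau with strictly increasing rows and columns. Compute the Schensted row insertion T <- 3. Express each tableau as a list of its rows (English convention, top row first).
In row 1, 3 replaces 4 (the leftmost entry greater than 3); 4 is bumped to row 2. In row 2, 4 replaces 7 (the leftmost entry greater than 4); 7 is bumped to row 3. 7 is appended to row 3. The new tableau is [[1, 3], [2, 4], [5, 7]].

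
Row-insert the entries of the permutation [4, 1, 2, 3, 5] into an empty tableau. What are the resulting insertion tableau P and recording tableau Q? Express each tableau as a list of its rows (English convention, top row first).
Insert each entry of the permutation into P by Schensted row insertion, recording in Q the position of each new cell.

Insert 4: appended to row 1. P = [[4]], Q = [[1]].
Insert 1: 1 bumps 4 from row 1; 4 starts row 2. P = [[1], [4]], Q = [[1], [2]].
Insert 2: appended to row 1. P = [[1, 2], [4]], Q = [[1, 3], [2]].
Insert 3: appended to row 1. P = [[1, 2, 3], [4]], Q = [[1, 3, 4], [2]].
Insert 5: appended to row 1. P = [[1, 2, 3, 5], [4]], Q = [[1, 3, 4, 5], [2]].

So P = [[1, 2, 3, 5], [4]], Q = [[1, 3, 4, 5], [2]].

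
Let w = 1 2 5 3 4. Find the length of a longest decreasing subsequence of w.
2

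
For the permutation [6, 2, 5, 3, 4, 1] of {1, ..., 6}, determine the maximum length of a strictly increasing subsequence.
3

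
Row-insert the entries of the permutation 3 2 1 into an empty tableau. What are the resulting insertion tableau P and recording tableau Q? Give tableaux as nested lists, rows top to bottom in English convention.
P = [[1], [2], [3]], Q = [[1], [2], [3]]

Insert each entry of the permutation into P by Schensted row insertion, recording in Q the position of each new cell.

Insert 3: appended to row 1. P = [[3]], Q = [[1]].
Insert 2: 2 bumps 3 from row 1; 3 starts row 2. P = [[2], [3]], Q = [[1], [2]].
Insert 1: 1 bumps 2 from row 1; 2 bumps 3 from row 2; 3 starts row 3. P = [[1], [2], [3]], Q = [[1], [2], [3]].

So P = [[1], [2], [3]], Q = [[1], [2], [3]].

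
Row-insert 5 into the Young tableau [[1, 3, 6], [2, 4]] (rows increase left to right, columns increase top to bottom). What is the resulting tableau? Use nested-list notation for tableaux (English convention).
[[1, 3, 5], [2, 4, 6]]

In row 1, 5 replaces 6 (the leftmost entry greater than 5); 6 is bumped to row 2. 6 is appended to row 2. The new tableau is [[1, 3, 5], [2, 4, 6]].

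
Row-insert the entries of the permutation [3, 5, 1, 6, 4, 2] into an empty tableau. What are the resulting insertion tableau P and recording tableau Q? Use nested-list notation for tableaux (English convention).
P = [[1, 2, 6], [3, 4], [5]], Q = [[1, 2, 4], [3, 5], [6]]

Insert each entry of the permutation into P by Schensted row insertion, recording in Q the position of each new cell.

Insert 3: appended to row 1. P = [[3]].
Insert 5: appended to row 1. P = [[3, 5]].
Insert 1: 1 bumps 3 from row 1; 3 starts row 2. P = [[1, 5], [3]].
Insert 6: appended to row 1. P = [[1, 5, 6], [3]].
Insert 4: 4 bumps 5 from row 1; 5 appends to row 2. P = [[1, 4, 6], [3, 5]].
Insert 2: 2 bumps 4 from row 1; 4 bumps 5 from row 2; 5 starts row 3. P = [[1, 2, 6], [3, 4], [5]].

So P = [[1, 2, 6], [3, 4], [5]], Q = [[1, 2, 4], [3, 5], [6]].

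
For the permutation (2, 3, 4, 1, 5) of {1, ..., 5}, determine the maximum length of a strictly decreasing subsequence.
2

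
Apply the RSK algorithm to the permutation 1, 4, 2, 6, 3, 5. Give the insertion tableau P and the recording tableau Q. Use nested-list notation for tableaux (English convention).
Insert each entry of the permutation into P by Schensted row insertion, recording in Q the position of each new cell.

Insert 1: appended to row 1. P = [[1]].
Insert 4: appended to row 1. P = [[1, 4]].
Insert 2: 2 bumps 4 from row 1; 4 starts row 2. P = [[1, 2], [4]].
Insert 6: appended to row 1. P = [[1, 2, 6], [4]].
Insert 3: 3 bumps 6 from row 1; 6 appends to row 2. P = [[1, 2, 3], [4, 6]].
Insert 5: appended to row 1. P = [[1, 2, 3, 5], [4, 6]].

So P = [[1, 2, 3, 5], [4, 6]], Q = [[1, 2, 4, 6], [3, 5]].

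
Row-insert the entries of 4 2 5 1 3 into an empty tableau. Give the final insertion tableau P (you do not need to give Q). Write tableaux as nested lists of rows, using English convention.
P = [[1, 3], [2, 5], [4]]

Insert 4: appended to row 1. P = [[4]].
Insert 2: 2 bumps 4 from row 1; 4 starts row 2. P = [[2], [4]].
Insert 5: appended to row 1. P = [[2, 5], [4]].
Insert 1: 1 bumps 2 from row 1; 2 bumps 4 from row 2; 4 starts row 3. P = [[1, 5], [2], [4]].
Insert 3: 3 bumps 5 from row 1; 5 appends to row 2. P = [[1, 3], [2, 5], [4]].

So P = [[1, 3], [2, 5], [4]].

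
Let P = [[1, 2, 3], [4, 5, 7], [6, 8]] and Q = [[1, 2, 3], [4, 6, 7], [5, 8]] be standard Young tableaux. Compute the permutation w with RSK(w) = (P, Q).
Reverse the RSK construction: for i from n down to 1, find the cell of Q containing i, remove the entry at that cell from P, and reverse-bump it up through P; the value ejected from row 1 is w(i).

Step i=8: Q has 8 at row 3, column 2; remove 8 from row 3 of P and reverse-bump: 8 enters row 2 and ejects 7; 7 enters row 1 and ejects 3. So w(8) = 3. P is now [[1, 2, 7], [4, 5, 8], [6]].
Step i=7: Q has 7 at row 2, column 3; remove 8 from row 2 of P and reverse-bump: 8 enters row 1 and ejects 7. So w(7) = 7. P is now [[1, 2, 8], [4, 5], [6]].
Step i=6: Q has 6 at row 2, column 2; remove 5 from row 2 of P and reverse-bump: 5 enters row 1 and ejects 2. So w(6) = 2. P is now [[1, 5, 8], [4], [6]].
Step i=5: Q has 5 at row 3, column 1; remove 6 from row 3 of P and reverse-bump: 6 enters row 2 and ejects 4; 4 enters row 1 and ejects 1. So w(5) = 1. P is now [[4, 5, 8], [6]].
Step i=4: Q has 4 at row 2, column 1; remove 6 from row 2 of P and reverse-bump: 6 enters row 1 and ejects 5. So w(4) = 5. P is now [[4, 6, 8]].
Step i=3: Q has 3 at row 1, column 3; remove that cell from P, ejecting 8. So w(3) = 8. P is now [[4, 6]].
Step i=2: Q has 2 at row 1, column 2; remove that cell from P, ejecting 6. So w(2) = 6. P is now [[4]].
Step i=1: Q has 1 at row 1, column 1; remove that cell from P, ejecting 4. So w(1) = 4. P is now [].

So w = 4 6 8 5 1 2 7 3.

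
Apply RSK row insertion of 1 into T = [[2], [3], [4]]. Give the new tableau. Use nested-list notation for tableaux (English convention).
[[1], [2], [3], [4]]

In row 1, 1 replaces 2 (the leftmost entry greater than 1); 2 is bumped to row 2. In row 2, 2 replaces 3 (the leftmost entry greater than 2); 3 is bumped to row 3. In row 3, 3 replaces 4 (the leftmost entry greater than 3); 4 is bumped to row 4. 4 starts a new row 4. The new tableau is [[1], [2], [3], [4]].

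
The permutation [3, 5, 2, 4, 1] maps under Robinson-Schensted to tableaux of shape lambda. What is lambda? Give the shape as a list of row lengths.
Row-insert each entry into an empty tableau.

After inserting 3: P = [[3]].
After inserting 5: P = [[3, 5]].
After inserting 2: P = [[2, 5], [3]].
After inserting 4: P = [[2, 4], [3, 5]].
After inserting 1: P = [[1, 4], [2, 5], [3]].

The final insertion tableau P = [[1, 4], [2, 5], [3]] has shape [2, 2, 1].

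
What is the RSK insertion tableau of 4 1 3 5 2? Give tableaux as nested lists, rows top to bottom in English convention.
Insert 4: appended to row 1. P = [[4]].
Insert 1: 1 bumps 4 from row 1; 4 starts row 2. P = [[1], [4]].
Insert 3: appended to row 1. P = [[1, 3], [4]].
Insert 5: appended to row 1. P = [[1, 3, 5], [4]].
Insert 2: 2 bumps 3 from row 1; 3 bumps 4 from row 2; 4 starts row 3. P = [[1, 2, 5], [3], [4]].

So P = [[1, 2, 5], [3], [4]].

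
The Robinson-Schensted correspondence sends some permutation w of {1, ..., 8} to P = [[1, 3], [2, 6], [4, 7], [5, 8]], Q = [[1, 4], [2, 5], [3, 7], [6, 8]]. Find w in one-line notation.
5 4 2 8 7 1 6 3

Reverse the RSK construction: for i from n down to 1, find the cell of Q containing i, remove the entry at that cell from P, and reverse-bump it up through P; the value ejected from row 1 is w(i).

Step i=8: Q has 8 at row 4, column 2; remove 8 from row 4 of P and reverse-bump: 8 enters row 3 and ejects 7; 7 enters row 2 and ejects 6; 6 enters row 1 and ejects 3. So w(8) = 3. P is now [[1, 6], [2, 7], [4, 8], [5]].
Step i=7: Q has 7 at row 3, column 2; remove 8 from row 3 of P and reverse-bump: 8 enters row 2 and ejects 7; 7 enters row 1 and ejects 6. So w(7) = 6. P is now [[1, 7], [2, 8], [4], [5]].
Step i=6: Q has 6 at row 4, column 1; remove 5 from row 4 of P and reverse-bump: 5 enters row 3 and ejects 4; 4 enters row 2 and ejects 2; 2 enters row 1 and ejects 1. So w(6) = 1. P is now [[2, 7], [4, 8], [5]].
Step i=5: Q has 5 at row 2, column 2; remove 8 from row 2 of P and reverse-bump: 8 enters row 1 and ejects 7. So w(5) = 7. P is now [[2, 8], [4], [5]].
Step i=4: Q has 4 at row 1, column 2; remove that cell from P, ejecting 8. So w(4) = 8. P is now [[2], [4], [5]].
Step i=3: Q has 3 at row 3, column 1; remove 5 from row 3 of P and reverse-bump: 5 enters row 2 and ejects 4; 4 enters row 1 and ejects 2. So w(3) = 2. P is now [[4], [5]].
Step i=2: Q has 2 at row 2, column 1; remove 5 from row 2 of P and reverse-bump: 5 enters row 1 and ejects 4. So w(2) = 4. P is now [[5]].
Step i=1: Q has 1 at row 1, column 1; remove that cell from P, ejecting 5. So w(1) = 5. P is now [].

So w = 5 4 2 8 7 1 6 3.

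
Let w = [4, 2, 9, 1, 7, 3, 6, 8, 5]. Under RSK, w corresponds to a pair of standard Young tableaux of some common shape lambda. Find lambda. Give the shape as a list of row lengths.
[4, 2, 2, 1]

Row-insert each entry into an empty tableau.

After inserting 4: P = [[4]].
After inserting 2: P = [[2], [4]].
After inserting 9: P = [[2, 9], [4]].
After inserting 1: P = [[1, 9], [2], [4]].
After inserting 7: P = [[1, 7], [2, 9], [4]].
After inserting 3: P = [[1, 3], [2, 7], [4, 9]].
After inserting 6: P = [[1, 3, 6], [2, 7], [4, 9]].
After inserting 8: P = [[1, 3, 6, 8], [2, 7], [4, 9]].
After inserting 5: P = [[1, 3, 5, 8], [2, 6], [4, 7], [9]].

The final insertion tableau P = [[1, 3, 5, 8], [2, 6], [4, 7], [9]] has shape [4, 2, 2, 1].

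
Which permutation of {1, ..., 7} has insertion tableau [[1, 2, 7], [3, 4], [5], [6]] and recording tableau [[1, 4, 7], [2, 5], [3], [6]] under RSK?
Reverse the RSK construction: for i from n down to 1, find the cell of Q containing i, remove the entry at that cell from P, and reverse-bump it up through P; the value ejected from row 1 is w(i).

Step i=7: Q has 7 at row 1, column 3; remove that cell from P, ejecting 7. So w(7) = 7. P is now [[1, 2], [3, 4], [5], [6]].
Step i=6: Q has 6 at row 4, column 1; remove 6 from row 4 of P and reverse-bump: 6 enters row 3 and ejects 5; 5 enters row 2 and ejects 4; 4 enters row 1 and ejects 2. So w(6) = 2. P is now [[1, 4], [3, 5], [6]].
Step i=5: Q has 5 at row 2, column 2; remove 5 from row 2 of P and reverse-bump: 5 enters row 1 and ejects 4. So w(5) = 4. P is now [[1, 5], [3], [6]].
Step i=4: Q has 4 at row 1, column 2; remove that cell from P, ejecting 5. So w(4) = 5. P is now [[1], [3], [6]].
Step i=3: Q has 3 at row 3, column 1; remove 6 from row 3 of P and reverse-bump: 6 enters row 2 and ejects 3; 3 enters row 1 and ejects 1. So w(3) = 1. P is now [[3], [6]].
Step i=2: Q has 2 at row 2, column 1; remove 6 from row 2 of P and reverse-bump: 6 enters row 1 and ejects 3. So w(2) = 3. P is now [[6]].
Step i=1: Q has 1 at row 1, column 1; remove that cell from P, ejecting 6. So w(1) = 6. P is now [].

So w = 6 3 1 5 4 2 7.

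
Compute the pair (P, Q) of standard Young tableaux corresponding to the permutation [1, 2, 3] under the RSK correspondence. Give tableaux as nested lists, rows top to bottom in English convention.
Insert each entry of the permutation into P by Schensted row insertion, recording in Q the position of each new cell.

After inserting 1: P = [[1]].
After inserting 2: P = [[1, 2]].
After inserting 3: P = [[1, 2, 3]].

So P = [[1, 2, 3]], Q = [[1, 2, 3]].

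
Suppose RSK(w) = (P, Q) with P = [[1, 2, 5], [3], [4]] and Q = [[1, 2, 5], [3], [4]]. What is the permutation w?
1 4 3 2 5

Reverse RSK: for i = n, n-1, ..., 1, locate i in Q, remove the corresponding corner cell from P, and reverse-bump its entry up through P; the value ejected from row 1 is w(i).

So w = 1 4 3 2 5.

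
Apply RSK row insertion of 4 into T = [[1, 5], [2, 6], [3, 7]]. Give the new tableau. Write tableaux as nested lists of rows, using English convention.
[[1, 4], [2, 5], [3, 6], [7]]

In row 1, 4 replaces 5 (the leftmost entry greater than 4); 5 is bumped to row 2. In row 2, 5 replaces 6 (the leftmost entry greater than 5); 6 is bumped to row 3. In row 3, 6 replaces 7 (the leftmost entry greater than 6); 7 is bumped to row 4. 7 starts a new row 4. The new tableau is [[1, 4], [2, 5], [3, 6], [7]].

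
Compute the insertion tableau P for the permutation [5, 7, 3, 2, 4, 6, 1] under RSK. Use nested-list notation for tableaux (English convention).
After inserting 5: P = [[5]].
After inserting 7: P = [[5, 7]].
After inserting 3: P = [[3, 7], [5]].
After inserting 2: P = [[2, 7], [3], [5]].
After inserting 4: P = [[2, 4], [3, 7], [5]].
After inserting 6: P = [[2, 4, 6], [3, 7], [5]].
After inserting 1: P = [[1, 4, 6], [2, 7], [3], [5]].

So P = [[1, 4, 6], [2, 7], [3], [5]].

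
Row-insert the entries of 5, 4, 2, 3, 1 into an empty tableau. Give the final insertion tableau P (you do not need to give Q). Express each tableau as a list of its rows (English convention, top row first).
P = [[1, 3], [2], [4], [5]]

Insert 5: appended to row 1. P = [[5]].
Insert 4: 4 bumps 5 from row 1; 5 starts row 2. P = [[4], [5]].
Insert 2: 2 bumps 4 from row 1; 4 bumps 5 from row 2; 5 starts row 3. P = [[2], [4], [5]].
Insert 3: appended to row 1. P = [[2, 3], [4], [5]].
Insert 1: 1 bumps 2 from row 1; 2 bumps 4 from row 2; 4 bumps 5 from row 3; 5 starts row 4. P = [[1, 3], [2], [4], [5]].

So P = [[1, 3], [2], [4], [5]].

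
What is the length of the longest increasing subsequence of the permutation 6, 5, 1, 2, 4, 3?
3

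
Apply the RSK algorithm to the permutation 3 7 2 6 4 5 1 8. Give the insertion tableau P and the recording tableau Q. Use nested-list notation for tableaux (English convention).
P = [[1, 4, 5, 8], [2, 6], [3], [7]], Q = [[1, 2, 6, 8], [3, 4], [5], [7]]

Insert each entry of the permutation into P by Schensted row insertion, recording in Q the position of each new cell.

Insert 3: appended to row 1. P = [[3]], Q = [[1]].
Insert 7: appended to row 1. P = [[3, 7]], Q = [[1, 2]].
Insert 2: 2 bumps 3 from row 1; 3 starts row 2. P = [[2, 7], [3]], Q = [[1, 2], [3]].
Insert 6: 6 bumps 7 from row 1; 7 appends to row 2. P = [[2, 6], [3, 7]], Q = [[1, 2], [3, 4]].
Insert 4: 4 bumps 6 from row 1; 6 bumps 7 from row 2; 7 starts row 3. P = [[2, 4], [3, 6], [7]], Q = [[1, 2], [3, 4], [5]].
Insert 5: appended to row 1. P = [[2, 4, 5], [3, 6], [7]], Q = [[1, 2, 6], [3, 4], [5]].
Insert 1: 1 bumps 2 from row 1; 2 bumps 3 from row 2; 3 bumps 7 from row 3; 7 starts row 4. P = [[1, 4, 5], [2, 6], [3], [7]], Q = [[1, 2, 6], [3, 4], [5], [7]].
Insert 8: appended to row 1. P = [[1, 4, 5, 8], [2, 6], [3], [7]], Q = [[1, 2, 6, 8], [3, 4], [5], [7]].

So P = [[1, 4, 5, 8], [2, 6], [3], [7]], Q = [[1, 2, 6, 8], [3, 4], [5], [7]].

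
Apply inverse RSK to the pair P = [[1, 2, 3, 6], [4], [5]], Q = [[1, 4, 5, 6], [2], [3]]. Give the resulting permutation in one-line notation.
Reverse the RSK construction: for i from n down to 1, find the cell of Q containing i, remove the entry at that cell from P, and reverse-bump it up through P; the value ejected from row 1 is w(i).

Step i=6: Q has 6 at row 1, column 4; remove that cell from P, ejecting 6. So w(6) = 6. P is now [[1, 2, 3], [4], [5]].
Step i=5: Q has 5 at row 1, column 3; remove that cell from P, ejecting 3. So w(5) = 3. P is now [[1, 2], [4], [5]].
Step i=4: Q has 4 at row 1, column 2; remove that cell from P, ejecting 2. So w(4) = 2. P is now [[1], [4], [5]].
Step i=3: Q has 3 at row 3, column 1; remove 5 from row 3 of P and reverse-bump: 5 enters row 2 and ejects 4; 4 enters row 1 and ejects 1. So w(3) = 1. P is now [[4], [5]].
Step i=2: Q has 2 at row 2, column 1; remove 5 from row 2 of P and reverse-bump: 5 enters row 1 and ejects 4. So w(2) = 4. P is now [[5]].
Step i=1: Q has 1 at row 1, column 1; remove that cell from P, ejecting 5. So w(1) = 5. P is now [].

So w = 5 4 1 2 3 6.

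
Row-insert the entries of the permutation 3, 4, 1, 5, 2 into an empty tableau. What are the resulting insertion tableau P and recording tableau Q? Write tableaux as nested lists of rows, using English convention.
Insert each entry of the permutation into P by Schensted row insertion, recording in Q the position of each new cell.

Insert 3: appended to row 1. P = [[3]].
Insert 4: appended to row 1. P = [[3, 4]].
Insert 1: 1 bumps 3 from row 1; 3 starts row 2. P = [[1, 4], [3]].
Insert 5: appended to row 1. P = [[1, 4, 5], [3]].
Insert 2: 2 bumps 4 from row 1; 4 appends to row 2. P = [[1, 2, 5], [3, 4]].

So P = [[1, 2, 5], [3, 4]], Q = [[1, 2, 4], [3, 5]].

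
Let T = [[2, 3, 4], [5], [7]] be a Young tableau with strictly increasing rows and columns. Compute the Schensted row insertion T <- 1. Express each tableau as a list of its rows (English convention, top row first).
In row 1, 1 replaces 2 (the leftmost entry greater than 1); 2 is bumped to row 2. In row 2, 2 replaces 5 (the leftmost entry greater than 2); 5 is bumped to row 3. In row 3, 5 replaces 7 (the leftmost entry greater than 5); 7 is bumped to row 4. 7 starts a new row 4. The new tableau is [[1, 3, 4], [2], [5], [7]].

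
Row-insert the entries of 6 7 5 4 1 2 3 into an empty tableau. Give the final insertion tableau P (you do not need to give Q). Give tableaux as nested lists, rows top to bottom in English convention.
P = [[1, 2, 3], [4, 7], [5], [6]]

Insert 6: appended to row 1. P = [[6]].
Insert 7: appended to row 1. P = [[6, 7]].
Insert 5: 5 bumps 6 from row 1; 6 starts row 2. P = [[5, 7], [6]].
Insert 4: 4 bumps 5 from row 1; 5 bumps 6 from row 2; 6 starts row 3. P = [[4, 7], [5], [6]].
Insert 1: 1 bumps 4 from row 1; 4 bumps 5 from row 2; 5 bumps 6 from row 3; 6 starts row 4. P = [[1, 7], [4], [5], [6]].
Insert 2: 2 bumps 7 from row 1; 7 appends to row 2. P = [[1, 2], [4, 7], [5], [6]].
Insert 3: appended to row 1. P = [[1, 2, 3], [4, 7], [5], [6]].

So P = [[1, 2, 3], [4, 7], [5], [6]].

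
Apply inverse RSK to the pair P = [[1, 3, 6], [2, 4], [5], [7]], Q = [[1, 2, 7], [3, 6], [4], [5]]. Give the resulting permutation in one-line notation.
2 7 5 4 1 3 6

Reverse the RSK construction: for i from n down to 1, find the cell of Q containing i, remove the entry at that cell from P, and reverse-bump it up through P; the value ejected from row 1 is w(i).

Step i=7: Q has 7 at row 1, column 3; remove that cell from P, ejecting 6. So w(7) = 6. P is now [[1, 3], [2, 4], [5], [7]].
Step i=6: Q has 6 at row 2, column 2; remove 4 from row 2 of P and reverse-bump: 4 enters row 1 and ejects 3. So w(6) = 3. P is now [[1, 4], [2], [5], [7]].
Step i=5: Q has 5 at row 4, column 1; remove 7 from row 4 of P and reverse-bump: 7 enters row 3 and ejects 5; 5 enters row 2 and ejects 2; 2 enters row 1 and ejects 1. So w(5) = 1. P is now [[2, 4], [5], [7]].
Step i=4: Q has 4 at row 3, column 1; remove 7 from row 3 of P and reverse-bump: 7 enters row 2 and ejects 5; 5 enters row 1 and ejects 4. So w(4) = 4. P is now [[2, 5], [7]].
Step i=3: Q has 3 at row 2, column 1; remove 7 from row 2 of P and reverse-bump: 7 enters row 1 and ejects 5. So w(3) = 5. P is now [[2, 7]].
Step i=2: Q has 2 at row 1, column 2; remove that cell from P, ejecting 7. So w(2) = 7. P is now [[2]].
Step i=1: Q has 1 at row 1, column 1; remove that cell from P, ejecting 2. So w(1) = 2. P is now [].

So w = 2 7 5 4 1 3 6.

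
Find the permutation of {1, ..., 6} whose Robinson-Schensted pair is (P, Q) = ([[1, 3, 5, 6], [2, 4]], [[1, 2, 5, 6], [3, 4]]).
Reverse RSK: for i = n, n-1, ..., 1, locate i in Q, remove the corresponding corner cell from P, and reverse-bump its entry up through P; the value ejected from row 1 is w(i).

So w = 2 4 1 3 5 6.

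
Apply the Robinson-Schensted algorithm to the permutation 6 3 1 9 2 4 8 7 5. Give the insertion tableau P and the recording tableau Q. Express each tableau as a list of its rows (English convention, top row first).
Insert each entry of the permutation into P by Schensted row insertion, recording in Q the position of each new cell.

After inserting 6: P = [[6]].
After inserting 3: P = [[3], [6]].
After inserting 1: P = [[1], [3], [6]].
After inserting 9: P = [[1, 9], [3], [6]].
After inserting 2: P = [[1, 2], [3, 9], [6]].
After inserting 4: P = [[1, 2, 4], [3, 9], [6]].
After inserting 8: P = [[1, 2, 4, 8], [3, 9], [6]].
After inserting 7: P = [[1, 2, 4, 7], [3, 8], [6, 9]].
After inserting 5: P = [[1, 2, 4, 5], [3, 7], [6, 8], [9]].

So P = [[1, 2, 4, 5], [3, 7], [6, 8], [9]], Q = [[1, 4, 6, 7], [2, 5], [3, 8], [9]].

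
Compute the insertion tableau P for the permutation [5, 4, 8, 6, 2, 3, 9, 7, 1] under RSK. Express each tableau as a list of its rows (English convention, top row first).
P = [[1, 3, 7], [2, 6, 9], [4, 8], [5]]

Insert 5: appended to row 1. P = [[5]].
Insert 4: 4 bumps 5 from row 1; 5 starts row 2. P = [[4], [5]].
Insert 8: appended to row 1. P = [[4, 8], [5]].
Insert 6: 6 bumps 8 from row 1; 8 appends to row 2. P = [[4, 6], [5, 8]].
Insert 2: 2 bumps 4 from row 1; 4 bumps 5 from row 2; 5 starts row 3. P = [[2, 6], [4, 8], [5]].
Insert 3: 3 bumps 6 from row 1; 6 bumps 8 from row 2; 8 appends to row 3. P = [[2, 3], [4, 6], [5, 8]].
Insert 9: appended to row 1. P = [[2, 3, 9], [4, 6], [5, 8]].
Insert 7: 7 bumps 9 from row 1; 9 appends to row 2. P = [[2, 3, 7], [4, 6, 9], [5, 8]].
Insert 1: 1 bumps 2 from row 1; 2 bumps 4 from row 2; 4 bumps 5 from row 3; 5 starts row 4. P = [[1, 3, 7], [2, 6, 9], [4, 8], [5]].

So P = [[1, 3, 7], [2, 6, 9], [4, 8], [5]].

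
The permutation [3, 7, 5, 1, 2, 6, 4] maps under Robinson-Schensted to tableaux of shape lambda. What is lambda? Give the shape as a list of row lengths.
[3, 3, 1]

Row-insert each entry into an empty tableau.

After inserting 3: P = [[3]].
After inserting 7: P = [[3, 7]].
After inserting 5: P = [[3, 5], [7]].
After inserting 1: P = [[1, 5], [3], [7]].
After inserting 2: P = [[1, 2], [3, 5], [7]].
After inserting 6: P = [[1, 2, 6], [3, 5], [7]].
After inserting 4: P = [[1, 2, 4], [3, 5, 6], [7]].

The final insertion tableau P = [[1, 2, 4], [3, 5, 6], [7]] has shape [3, 3, 1].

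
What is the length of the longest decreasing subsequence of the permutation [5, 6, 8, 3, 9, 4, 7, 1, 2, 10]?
3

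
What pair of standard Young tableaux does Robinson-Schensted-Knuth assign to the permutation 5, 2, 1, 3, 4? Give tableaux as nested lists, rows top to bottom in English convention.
Insert each entry of the permutation into P by Schensted row insertion, recording in Q the position of each new cell.

Insert 5: appended to row 1. P = [[5]].
Insert 2: 2 bumps 5 from row 1; 5 starts row 2. P = [[2], [5]].
Insert 1: 1 bumps 2 from row 1; 2 bumps 5 from row 2; 5 starts row 3. P = [[1], [2], [5]].
Insert 3: appended to row 1. P = [[1, 3], [2], [5]].
Insert 4: appended to row 1. P = [[1, 3, 4], [2], [5]].

So P = [[1, 3, 4], [2], [5]], Q = [[1, 4, 5], [2], [3]].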